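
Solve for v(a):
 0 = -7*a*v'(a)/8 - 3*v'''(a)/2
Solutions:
 v(a) = C1 + Integral(C2*airyai(-126^(1/3)*a/6) + C3*airybi(-126^(1/3)*a/6), a)


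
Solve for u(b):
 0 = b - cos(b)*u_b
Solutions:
 u(b) = C1 + Integral(b/cos(b), b)


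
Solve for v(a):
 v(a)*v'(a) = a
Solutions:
 v(a) = -sqrt(C1 + a^2)
 v(a) = sqrt(C1 + a^2)


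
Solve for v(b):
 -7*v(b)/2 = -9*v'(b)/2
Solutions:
 v(b) = C1*exp(7*b/9)


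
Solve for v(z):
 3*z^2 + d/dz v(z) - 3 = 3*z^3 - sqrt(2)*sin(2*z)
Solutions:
 v(z) = C1 + 3*z^4/4 - z^3 + 3*z + sqrt(2)*cos(2*z)/2


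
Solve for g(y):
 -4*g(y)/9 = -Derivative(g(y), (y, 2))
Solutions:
 g(y) = C1*exp(-2*y/3) + C2*exp(2*y/3)


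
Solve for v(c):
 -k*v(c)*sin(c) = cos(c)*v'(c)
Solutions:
 v(c) = C1*exp(k*log(cos(c)))


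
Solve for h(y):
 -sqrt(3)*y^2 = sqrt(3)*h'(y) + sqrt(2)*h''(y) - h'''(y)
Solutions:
 h(y) = C1 + C2*exp(sqrt(2)*y*(1 - sqrt(1 + 2*sqrt(3)))/2) + C3*exp(sqrt(2)*y*(1 + sqrt(1 + 2*sqrt(3)))/2) - y^3/3 + sqrt(6)*y^2/3 - 4*y/3 - 2*sqrt(3)*y/3


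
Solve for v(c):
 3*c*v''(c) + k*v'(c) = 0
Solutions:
 v(c) = C1 + c^(1 - re(k)/3)*(C2*sin(log(c)*Abs(im(k))/3) + C3*cos(log(c)*im(k)/3))


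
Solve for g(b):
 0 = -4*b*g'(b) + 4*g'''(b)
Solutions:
 g(b) = C1 + Integral(C2*airyai(b) + C3*airybi(b), b)


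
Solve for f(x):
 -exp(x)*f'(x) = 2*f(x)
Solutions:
 f(x) = C1*exp(2*exp(-x))


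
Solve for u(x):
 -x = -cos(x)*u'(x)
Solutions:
 u(x) = C1 + Integral(x/cos(x), x)


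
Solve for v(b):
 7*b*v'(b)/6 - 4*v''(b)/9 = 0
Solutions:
 v(b) = C1 + C2*erfi(sqrt(21)*b/4)


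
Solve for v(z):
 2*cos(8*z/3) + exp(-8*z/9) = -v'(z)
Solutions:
 v(z) = C1 - 3*sin(8*z/3)/4 + 9*exp(-8*z/9)/8


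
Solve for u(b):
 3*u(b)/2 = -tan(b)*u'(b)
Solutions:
 u(b) = C1/sin(b)^(3/2)


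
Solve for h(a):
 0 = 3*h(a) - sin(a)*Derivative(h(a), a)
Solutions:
 h(a) = C1*(cos(a) - 1)^(3/2)/(cos(a) + 1)^(3/2)


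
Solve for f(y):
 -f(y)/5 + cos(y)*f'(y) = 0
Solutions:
 f(y) = C1*(sin(y) + 1)^(1/10)/(sin(y) - 1)^(1/10)


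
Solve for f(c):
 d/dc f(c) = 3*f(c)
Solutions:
 f(c) = C1*exp(3*c)


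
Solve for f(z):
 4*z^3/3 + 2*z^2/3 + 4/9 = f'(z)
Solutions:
 f(z) = C1 + z^4/3 + 2*z^3/9 + 4*z/9


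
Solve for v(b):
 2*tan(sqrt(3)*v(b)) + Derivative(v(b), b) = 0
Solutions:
 v(b) = sqrt(3)*(pi - asin(C1*exp(-2*sqrt(3)*b)))/3
 v(b) = sqrt(3)*asin(C1*exp(-2*sqrt(3)*b))/3


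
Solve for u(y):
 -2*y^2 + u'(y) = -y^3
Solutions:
 u(y) = C1 - y^4/4 + 2*y^3/3


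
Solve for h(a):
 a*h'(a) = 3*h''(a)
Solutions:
 h(a) = C1 + C2*erfi(sqrt(6)*a/6)


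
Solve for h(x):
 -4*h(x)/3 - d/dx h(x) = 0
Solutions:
 h(x) = C1*exp(-4*x/3)


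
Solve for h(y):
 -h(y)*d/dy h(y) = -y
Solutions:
 h(y) = -sqrt(C1 + y^2)
 h(y) = sqrt(C1 + y^2)


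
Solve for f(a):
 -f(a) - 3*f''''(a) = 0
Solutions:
 f(a) = (C1*sin(sqrt(2)*3^(3/4)*a/6) + C2*cos(sqrt(2)*3^(3/4)*a/6))*exp(-sqrt(2)*3^(3/4)*a/6) + (C3*sin(sqrt(2)*3^(3/4)*a/6) + C4*cos(sqrt(2)*3^(3/4)*a/6))*exp(sqrt(2)*3^(3/4)*a/6)


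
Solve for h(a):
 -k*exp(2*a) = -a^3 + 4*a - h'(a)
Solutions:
 h(a) = C1 - a^4/4 + 2*a^2 + k*exp(2*a)/2


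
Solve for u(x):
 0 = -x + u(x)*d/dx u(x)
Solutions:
 u(x) = -sqrt(C1 + x^2)
 u(x) = sqrt(C1 + x^2)


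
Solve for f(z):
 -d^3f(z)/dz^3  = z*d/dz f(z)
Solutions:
 f(z) = C1 + Integral(C2*airyai(-z) + C3*airybi(-z), z)


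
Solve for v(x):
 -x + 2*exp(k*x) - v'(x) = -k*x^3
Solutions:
 v(x) = C1 + k*x^4/4 - x^2/2 + 2*exp(k*x)/k


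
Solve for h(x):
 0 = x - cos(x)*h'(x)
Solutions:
 h(x) = C1 + Integral(x/cos(x), x)


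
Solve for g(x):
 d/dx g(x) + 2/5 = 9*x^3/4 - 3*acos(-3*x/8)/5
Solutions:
 g(x) = C1 + 9*x^4/16 - 3*x*acos(-3*x/8)/5 - 2*x/5 - sqrt(64 - 9*x^2)/5


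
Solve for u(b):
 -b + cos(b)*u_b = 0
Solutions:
 u(b) = C1 + Integral(b/cos(b), b)


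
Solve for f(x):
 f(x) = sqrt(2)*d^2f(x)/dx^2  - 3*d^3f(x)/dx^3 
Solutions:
 f(x) = C1*exp(x*(4*2^(1/3)/(-4*sqrt(2) + sqrt(-32 + (243 - 4*sqrt(2))^2) + 243)^(1/3) + 4*sqrt(2) + 2^(2/3)*(-4*sqrt(2) + sqrt(-32 + (243 - 4*sqrt(2))^2) + 243)^(1/3))/36)*sin(2^(1/3)*sqrt(3)*x*(-2^(1/3)*(-4*sqrt(2) + 27*sqrt(-32/729 + (9 - 4*sqrt(2)/27)^2) + 243)^(1/3) + 4/(-4*sqrt(2) + 27*sqrt(-32/729 + (9 - 4*sqrt(2)/27)^2) + 243)^(1/3))/36) + C2*exp(x*(4*2^(1/3)/(-4*sqrt(2) + sqrt(-32 + (243 - 4*sqrt(2))^2) + 243)^(1/3) + 4*sqrt(2) + 2^(2/3)*(-4*sqrt(2) + sqrt(-32 + (243 - 4*sqrt(2))^2) + 243)^(1/3))/36)*cos(2^(1/3)*sqrt(3)*x*(-2^(1/3)*(-4*sqrt(2) + 27*sqrt(-32/729 + (9 - 4*sqrt(2)/27)^2) + 243)^(1/3) + 4/(-4*sqrt(2) + 27*sqrt(-32/729 + (9 - 4*sqrt(2)/27)^2) + 243)^(1/3))/36) + C3*exp(x*(-2^(2/3)*(-4*sqrt(2) + sqrt(-32 + (243 - 4*sqrt(2))^2) + 243)^(1/3) - 4*2^(1/3)/(-4*sqrt(2) + sqrt(-32 + (243 - 4*sqrt(2))^2) + 243)^(1/3) + 2*sqrt(2))/18)


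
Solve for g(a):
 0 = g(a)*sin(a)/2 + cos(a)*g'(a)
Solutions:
 g(a) = C1*sqrt(cos(a))


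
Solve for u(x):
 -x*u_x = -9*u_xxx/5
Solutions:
 u(x) = C1 + Integral(C2*airyai(15^(1/3)*x/3) + C3*airybi(15^(1/3)*x/3), x)


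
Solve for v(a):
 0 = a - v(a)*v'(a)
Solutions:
 v(a) = -sqrt(C1 + a^2)
 v(a) = sqrt(C1 + a^2)


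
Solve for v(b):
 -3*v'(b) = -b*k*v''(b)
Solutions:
 v(b) = C1 + b^(((re(k) + 3)*re(k) + im(k)^2)/(re(k)^2 + im(k)^2))*(C2*sin(3*log(b)*Abs(im(k))/(re(k)^2 + im(k)^2)) + C3*cos(3*log(b)*im(k)/(re(k)^2 + im(k)^2)))


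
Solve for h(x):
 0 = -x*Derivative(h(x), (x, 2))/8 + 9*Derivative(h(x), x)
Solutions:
 h(x) = C1 + C2*x^73


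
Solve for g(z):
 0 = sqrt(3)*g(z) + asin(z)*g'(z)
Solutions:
 g(z) = C1*exp(-sqrt(3)*Integral(1/asin(z), z))


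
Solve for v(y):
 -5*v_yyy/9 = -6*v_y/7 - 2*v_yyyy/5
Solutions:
 v(y) = C1 + C2*exp(y*(875*5^(2/3)*7^(1/3)/(486*sqrt(192446) + 214321)^(1/3) + 350 + 5^(1/3)*7^(2/3)*(486*sqrt(192446) + 214321)^(1/3))/756)*sin(sqrt(3)*35^(1/3)*y*(-7^(1/3)*(486*sqrt(192446) + 214321)^(1/3) + 875*5^(1/3)/(486*sqrt(192446) + 214321)^(1/3))/756) + C3*exp(y*(875*5^(2/3)*7^(1/3)/(486*sqrt(192446) + 214321)^(1/3) + 350 + 5^(1/3)*7^(2/3)*(486*sqrt(192446) + 214321)^(1/3))/756)*cos(sqrt(3)*35^(1/3)*y*(-7^(1/3)*(486*sqrt(192446) + 214321)^(1/3) + 875*5^(1/3)/(486*sqrt(192446) + 214321)^(1/3))/756) + C4*exp(y*(-5^(1/3)*7^(2/3)*(486*sqrt(192446) + 214321)^(1/3) - 875*5^(2/3)*7^(1/3)/(486*sqrt(192446) + 214321)^(1/3) + 175)/378)


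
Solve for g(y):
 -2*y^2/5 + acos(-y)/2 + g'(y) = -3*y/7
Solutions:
 g(y) = C1 + 2*y^3/15 - 3*y^2/14 - y*acos(-y)/2 - sqrt(1 - y^2)/2


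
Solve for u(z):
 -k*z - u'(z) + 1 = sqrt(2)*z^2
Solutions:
 u(z) = C1 - k*z^2/2 - sqrt(2)*z^3/3 + z


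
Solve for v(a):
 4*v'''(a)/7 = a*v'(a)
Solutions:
 v(a) = C1 + Integral(C2*airyai(14^(1/3)*a/2) + C3*airybi(14^(1/3)*a/2), a)


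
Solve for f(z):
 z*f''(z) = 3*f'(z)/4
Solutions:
 f(z) = C1 + C2*z^(7/4)


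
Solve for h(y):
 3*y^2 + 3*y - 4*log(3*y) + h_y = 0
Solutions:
 h(y) = C1 - y^3 - 3*y^2/2 + 4*y*log(y) - 4*y + y*log(81)


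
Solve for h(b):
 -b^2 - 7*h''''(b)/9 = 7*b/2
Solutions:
 h(b) = C1 + C2*b + C3*b^2 + C4*b^3 - b^6/280 - 3*b^5/80


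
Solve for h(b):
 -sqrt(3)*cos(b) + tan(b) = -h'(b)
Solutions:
 h(b) = C1 + log(cos(b)) + sqrt(3)*sin(b)


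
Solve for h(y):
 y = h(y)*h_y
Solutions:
 h(y) = -sqrt(C1 + y^2)
 h(y) = sqrt(C1 + y^2)


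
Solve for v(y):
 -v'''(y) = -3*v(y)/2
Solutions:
 v(y) = C3*exp(2^(2/3)*3^(1/3)*y/2) + (C1*sin(2^(2/3)*3^(5/6)*y/4) + C2*cos(2^(2/3)*3^(5/6)*y/4))*exp(-2^(2/3)*3^(1/3)*y/4)


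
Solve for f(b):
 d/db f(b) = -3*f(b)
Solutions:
 f(b) = C1*exp(-3*b)


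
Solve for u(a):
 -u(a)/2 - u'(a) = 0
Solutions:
 u(a) = C1*exp(-a/2)


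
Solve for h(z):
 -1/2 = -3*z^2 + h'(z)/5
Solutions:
 h(z) = C1 + 5*z^3 - 5*z/2


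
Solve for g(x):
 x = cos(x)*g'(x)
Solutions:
 g(x) = C1 + Integral(x/cos(x), x)


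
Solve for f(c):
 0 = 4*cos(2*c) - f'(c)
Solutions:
 f(c) = C1 + 2*sin(2*c)


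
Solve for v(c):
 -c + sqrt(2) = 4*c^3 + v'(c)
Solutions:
 v(c) = C1 - c^4 - c^2/2 + sqrt(2)*c


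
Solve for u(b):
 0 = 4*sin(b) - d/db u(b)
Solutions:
 u(b) = C1 - 4*cos(b)


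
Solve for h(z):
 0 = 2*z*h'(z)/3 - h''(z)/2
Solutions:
 h(z) = C1 + C2*erfi(sqrt(6)*z/3)


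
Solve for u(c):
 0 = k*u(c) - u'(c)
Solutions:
 u(c) = C1*exp(c*k)


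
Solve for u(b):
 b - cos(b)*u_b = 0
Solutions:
 u(b) = C1 + Integral(b/cos(b), b)


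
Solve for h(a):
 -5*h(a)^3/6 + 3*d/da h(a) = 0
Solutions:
 h(a) = -3*sqrt(-1/(C1 + 5*a))
 h(a) = 3*sqrt(-1/(C1 + 5*a))


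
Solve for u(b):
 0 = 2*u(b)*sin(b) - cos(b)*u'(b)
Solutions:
 u(b) = C1/cos(b)^2


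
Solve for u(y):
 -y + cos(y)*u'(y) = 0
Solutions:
 u(y) = C1 + Integral(y/cos(y), y)


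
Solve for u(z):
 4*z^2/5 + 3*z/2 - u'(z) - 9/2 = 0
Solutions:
 u(z) = C1 + 4*z^3/15 + 3*z^2/4 - 9*z/2


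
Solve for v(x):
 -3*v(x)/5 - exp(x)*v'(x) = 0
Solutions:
 v(x) = C1*exp(3*exp(-x)/5)


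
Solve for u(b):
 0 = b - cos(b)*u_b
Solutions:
 u(b) = C1 + Integral(b/cos(b), b)


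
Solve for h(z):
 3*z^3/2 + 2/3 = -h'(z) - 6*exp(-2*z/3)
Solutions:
 h(z) = C1 - 3*z^4/8 - 2*z/3 + 9*exp(-2*z/3)


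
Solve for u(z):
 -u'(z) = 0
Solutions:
 u(z) = C1


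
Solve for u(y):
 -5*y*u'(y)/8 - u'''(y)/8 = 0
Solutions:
 u(y) = C1 + Integral(C2*airyai(-5^(1/3)*y) + C3*airybi(-5^(1/3)*y), y)


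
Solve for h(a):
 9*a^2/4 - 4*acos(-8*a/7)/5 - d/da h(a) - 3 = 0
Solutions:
 h(a) = C1 + 3*a^3/4 - 4*a*acos(-8*a/7)/5 - 3*a - sqrt(49 - 64*a^2)/10


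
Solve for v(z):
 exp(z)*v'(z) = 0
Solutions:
 v(z) = C1


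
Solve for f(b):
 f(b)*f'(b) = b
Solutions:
 f(b) = -sqrt(C1 + b^2)
 f(b) = sqrt(C1 + b^2)


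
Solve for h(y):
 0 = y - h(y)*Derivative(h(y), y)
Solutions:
 h(y) = -sqrt(C1 + y^2)
 h(y) = sqrt(C1 + y^2)


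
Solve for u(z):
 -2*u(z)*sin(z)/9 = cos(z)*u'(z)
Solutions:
 u(z) = C1*cos(z)^(2/9)


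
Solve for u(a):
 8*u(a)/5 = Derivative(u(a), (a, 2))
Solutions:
 u(a) = C1*exp(-2*sqrt(10)*a/5) + C2*exp(2*sqrt(10)*a/5)


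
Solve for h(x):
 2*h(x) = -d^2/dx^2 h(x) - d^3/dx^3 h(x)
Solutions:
 h(x) = C1*exp(x*(-2 + (3*sqrt(87) + 28)^(-1/3) + (3*sqrt(87) + 28)^(1/3))/6)*sin(sqrt(3)*x*(-(3*sqrt(87) + 28)^(1/3) + (3*sqrt(87) + 28)^(-1/3))/6) + C2*exp(x*(-2 + (3*sqrt(87) + 28)^(-1/3) + (3*sqrt(87) + 28)^(1/3))/6)*cos(sqrt(3)*x*(-(3*sqrt(87) + 28)^(1/3) + (3*sqrt(87) + 28)^(-1/3))/6) + C3*exp(-x*((3*sqrt(87) + 28)^(-1/3) + 1 + (3*sqrt(87) + 28)^(1/3))/3)


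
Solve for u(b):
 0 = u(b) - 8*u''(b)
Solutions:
 u(b) = C1*exp(-sqrt(2)*b/4) + C2*exp(sqrt(2)*b/4)


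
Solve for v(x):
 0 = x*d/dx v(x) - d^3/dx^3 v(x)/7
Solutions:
 v(x) = C1 + Integral(C2*airyai(7^(1/3)*x) + C3*airybi(7^(1/3)*x), x)


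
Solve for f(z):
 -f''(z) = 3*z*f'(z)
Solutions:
 f(z) = C1 + C2*erf(sqrt(6)*z/2)


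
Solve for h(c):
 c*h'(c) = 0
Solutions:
 h(c) = C1


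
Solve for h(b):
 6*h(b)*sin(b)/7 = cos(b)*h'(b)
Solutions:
 h(b) = C1/cos(b)^(6/7)


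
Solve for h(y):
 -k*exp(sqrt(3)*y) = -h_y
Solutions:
 h(y) = C1 + sqrt(3)*k*exp(sqrt(3)*y)/3


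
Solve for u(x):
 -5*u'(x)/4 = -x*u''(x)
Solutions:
 u(x) = C1 + C2*x^(9/4)


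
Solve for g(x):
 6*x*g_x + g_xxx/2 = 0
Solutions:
 g(x) = C1 + Integral(C2*airyai(-12^(1/3)*x) + C3*airybi(-12^(1/3)*x), x)


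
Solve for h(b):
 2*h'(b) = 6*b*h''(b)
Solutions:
 h(b) = C1 + C2*b^(4/3)


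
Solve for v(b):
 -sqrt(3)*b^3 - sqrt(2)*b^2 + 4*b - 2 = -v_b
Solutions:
 v(b) = C1 + sqrt(3)*b^4/4 + sqrt(2)*b^3/3 - 2*b^2 + 2*b


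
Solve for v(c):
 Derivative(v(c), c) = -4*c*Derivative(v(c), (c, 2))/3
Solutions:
 v(c) = C1 + C2*c^(1/4)


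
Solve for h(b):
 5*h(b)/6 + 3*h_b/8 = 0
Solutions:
 h(b) = C1*exp(-20*b/9)


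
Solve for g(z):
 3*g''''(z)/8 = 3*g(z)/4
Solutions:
 g(z) = C1*exp(-2^(1/4)*z) + C2*exp(2^(1/4)*z) + C3*sin(2^(1/4)*z) + C4*cos(2^(1/4)*z)


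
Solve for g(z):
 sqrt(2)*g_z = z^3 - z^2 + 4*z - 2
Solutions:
 g(z) = C1 + sqrt(2)*z^4/8 - sqrt(2)*z^3/6 + sqrt(2)*z^2 - sqrt(2)*z


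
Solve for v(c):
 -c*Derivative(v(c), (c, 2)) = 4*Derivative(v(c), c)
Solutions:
 v(c) = C1 + C2/c^3


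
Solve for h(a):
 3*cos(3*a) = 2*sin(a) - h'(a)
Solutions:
 h(a) = C1 - sin(3*a) - 2*cos(a)


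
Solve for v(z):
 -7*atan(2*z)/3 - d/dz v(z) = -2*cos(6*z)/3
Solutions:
 v(z) = C1 - 7*z*atan(2*z)/3 + 7*log(4*z^2 + 1)/12 + sin(6*z)/9


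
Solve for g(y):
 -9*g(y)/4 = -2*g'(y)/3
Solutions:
 g(y) = C1*exp(27*y/8)


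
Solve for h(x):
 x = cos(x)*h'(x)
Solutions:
 h(x) = C1 + Integral(x/cos(x), x)


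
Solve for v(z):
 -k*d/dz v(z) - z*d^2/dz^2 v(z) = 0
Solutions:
 v(z) = C1 + z^(1 - re(k))*(C2*sin(log(z)*Abs(im(k))) + C3*cos(log(z)*im(k)))


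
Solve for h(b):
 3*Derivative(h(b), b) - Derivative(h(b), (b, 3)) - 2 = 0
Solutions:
 h(b) = C1 + C2*exp(-sqrt(3)*b) + C3*exp(sqrt(3)*b) + 2*b/3


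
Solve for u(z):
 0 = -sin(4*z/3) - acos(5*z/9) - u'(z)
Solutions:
 u(z) = C1 - z*acos(5*z/9) + sqrt(81 - 25*z^2)/5 + 3*cos(4*z/3)/4


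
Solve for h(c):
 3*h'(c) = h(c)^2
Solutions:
 h(c) = -3/(C1 + c)


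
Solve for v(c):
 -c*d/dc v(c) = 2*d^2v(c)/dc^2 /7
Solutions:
 v(c) = C1 + C2*erf(sqrt(7)*c/2)


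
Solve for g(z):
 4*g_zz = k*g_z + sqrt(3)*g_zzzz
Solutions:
 g(z) = C1 + C2*exp(-z*(2^(2/3)*3^(1/6)*(9*k + sqrt(81*k^2 - 256*sqrt(3)))^(1/3) + 8*6^(1/3)/(9*k + sqrt(81*k^2 - 256*sqrt(3)))^(1/3))/6) + C3*exp(z*(2^(2/3)*3^(1/6)*(9*k + sqrt(81*k^2 - 256*sqrt(3)))^(1/3) - 6^(2/3)*I*(9*k + sqrt(81*k^2 - 256*sqrt(3)))^(1/3) - 64*sqrt(3)/((9*k + sqrt(81*k^2 - 256*sqrt(3)))^(1/3)*(-2^(2/3)*3^(1/6) + 6^(2/3)*I)))/12) + C4*exp(z*(2^(2/3)*3^(1/6)*(9*k + sqrt(81*k^2 - 256*sqrt(3)))^(1/3) + 6^(2/3)*I*(9*k + sqrt(81*k^2 - 256*sqrt(3)))^(1/3) + 64*sqrt(3)/((9*k + sqrt(81*k^2 - 256*sqrt(3)))^(1/3)*(2^(2/3)*3^(1/6) + 6^(2/3)*I)))/12)


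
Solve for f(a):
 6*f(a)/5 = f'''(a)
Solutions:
 f(a) = C3*exp(5^(2/3)*6^(1/3)*a/5) + (C1*sin(2^(1/3)*3^(5/6)*5^(2/3)*a/10) + C2*cos(2^(1/3)*3^(5/6)*5^(2/3)*a/10))*exp(-5^(2/3)*6^(1/3)*a/10)


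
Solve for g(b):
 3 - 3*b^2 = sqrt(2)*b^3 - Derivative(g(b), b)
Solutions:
 g(b) = C1 + sqrt(2)*b^4/4 + b^3 - 3*b


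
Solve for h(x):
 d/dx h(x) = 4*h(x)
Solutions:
 h(x) = C1*exp(4*x)


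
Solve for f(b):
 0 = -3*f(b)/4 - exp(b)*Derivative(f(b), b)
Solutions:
 f(b) = C1*exp(3*exp(-b)/4)


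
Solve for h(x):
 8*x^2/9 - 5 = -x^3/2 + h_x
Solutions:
 h(x) = C1 + x^4/8 + 8*x^3/27 - 5*x


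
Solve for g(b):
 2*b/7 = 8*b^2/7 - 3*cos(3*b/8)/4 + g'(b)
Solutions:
 g(b) = C1 - 8*b^3/21 + b^2/7 + 2*sin(3*b/8)


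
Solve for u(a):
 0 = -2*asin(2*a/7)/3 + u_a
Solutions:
 u(a) = C1 + 2*a*asin(2*a/7)/3 + sqrt(49 - 4*a^2)/3


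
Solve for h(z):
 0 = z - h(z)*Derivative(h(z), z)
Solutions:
 h(z) = -sqrt(C1 + z^2)
 h(z) = sqrt(C1 + z^2)


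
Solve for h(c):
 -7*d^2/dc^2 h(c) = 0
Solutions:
 h(c) = C1 + C2*c


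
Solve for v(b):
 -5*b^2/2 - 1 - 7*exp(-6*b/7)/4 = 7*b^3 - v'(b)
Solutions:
 v(b) = C1 + 7*b^4/4 + 5*b^3/6 + b - 49*exp(-6*b/7)/24


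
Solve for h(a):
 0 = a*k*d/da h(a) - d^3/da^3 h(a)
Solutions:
 h(a) = C1 + Integral(C2*airyai(a*k^(1/3)) + C3*airybi(a*k^(1/3)), a)


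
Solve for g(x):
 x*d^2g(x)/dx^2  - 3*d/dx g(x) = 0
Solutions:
 g(x) = C1 + C2*x^4


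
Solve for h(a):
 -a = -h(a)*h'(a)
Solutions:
 h(a) = -sqrt(C1 + a^2)
 h(a) = sqrt(C1 + a^2)


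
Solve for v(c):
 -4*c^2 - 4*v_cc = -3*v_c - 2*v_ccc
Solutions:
 v(c) = C1 + 4*c^3/9 + 16*c^2/9 + 80*c/27 + (C2*sin(sqrt(2)*c/2) + C3*cos(sqrt(2)*c/2))*exp(c)


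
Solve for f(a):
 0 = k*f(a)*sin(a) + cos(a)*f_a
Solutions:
 f(a) = C1*exp(k*log(cos(a)))


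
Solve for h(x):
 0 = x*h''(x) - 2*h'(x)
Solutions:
 h(x) = C1 + C2*x^3


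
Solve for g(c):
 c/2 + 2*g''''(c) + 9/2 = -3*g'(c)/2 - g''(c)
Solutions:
 g(c) = C1 + C2*exp(-3^(1/3)*c*(-(27 + sqrt(753))^(1/3) + 2*3^(1/3)/(27 + sqrt(753))^(1/3))/12)*sin(3^(1/6)*c*(6/(27 + sqrt(753))^(1/3) + 3^(2/3)*(27 + sqrt(753))^(1/3))/12) + C3*exp(-3^(1/3)*c*(-(27 + sqrt(753))^(1/3) + 2*3^(1/3)/(27 + sqrt(753))^(1/3))/12)*cos(3^(1/6)*c*(6/(27 + sqrt(753))^(1/3) + 3^(2/3)*(27 + sqrt(753))^(1/3))/12) + C4*exp(3^(1/3)*c*(-(27 + sqrt(753))^(1/3) + 2*3^(1/3)/(27 + sqrt(753))^(1/3))/6) - c^2/6 - 25*c/9


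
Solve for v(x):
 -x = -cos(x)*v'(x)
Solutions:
 v(x) = C1 + Integral(x/cos(x), x)


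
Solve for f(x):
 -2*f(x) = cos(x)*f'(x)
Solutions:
 f(x) = C1*(sin(x) - 1)/(sin(x) + 1)


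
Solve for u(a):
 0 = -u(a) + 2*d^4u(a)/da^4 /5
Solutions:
 u(a) = C1*exp(-2^(3/4)*5^(1/4)*a/2) + C2*exp(2^(3/4)*5^(1/4)*a/2) + C3*sin(2^(3/4)*5^(1/4)*a/2) + C4*cos(2^(3/4)*5^(1/4)*a/2)


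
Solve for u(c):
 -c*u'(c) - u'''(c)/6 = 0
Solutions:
 u(c) = C1 + Integral(C2*airyai(-6^(1/3)*c) + C3*airybi(-6^(1/3)*c), c)


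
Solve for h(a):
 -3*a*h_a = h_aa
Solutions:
 h(a) = C1 + C2*erf(sqrt(6)*a/2)


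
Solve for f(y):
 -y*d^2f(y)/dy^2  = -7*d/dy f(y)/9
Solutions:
 f(y) = C1 + C2*y^(16/9)


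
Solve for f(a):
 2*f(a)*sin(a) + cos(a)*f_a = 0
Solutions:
 f(a) = C1*cos(a)^2


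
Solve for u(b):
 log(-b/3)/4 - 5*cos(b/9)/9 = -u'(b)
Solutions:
 u(b) = C1 - b*log(-b)/4 + b/4 + b*log(3)/4 + 5*sin(b/9)


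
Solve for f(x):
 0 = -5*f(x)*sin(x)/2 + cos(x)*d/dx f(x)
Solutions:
 f(x) = C1/cos(x)^(5/2)


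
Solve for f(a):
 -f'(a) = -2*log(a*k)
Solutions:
 f(a) = C1 + 2*a*log(a*k) - 2*a


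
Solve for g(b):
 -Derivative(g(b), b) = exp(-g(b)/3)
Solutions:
 g(b) = 3*log(C1 - b/3)


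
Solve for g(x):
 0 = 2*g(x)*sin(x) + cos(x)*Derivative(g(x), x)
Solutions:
 g(x) = C1*cos(x)^2


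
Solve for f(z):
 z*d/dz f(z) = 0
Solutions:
 f(z) = C1


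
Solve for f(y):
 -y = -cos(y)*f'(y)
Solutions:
 f(y) = C1 + Integral(y/cos(y), y)


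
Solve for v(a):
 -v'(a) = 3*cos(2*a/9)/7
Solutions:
 v(a) = C1 - 27*sin(2*a/9)/14


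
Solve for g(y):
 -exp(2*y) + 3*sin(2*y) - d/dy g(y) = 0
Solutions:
 g(y) = C1 - exp(2*y)/2 - 3*cos(2*y)/2


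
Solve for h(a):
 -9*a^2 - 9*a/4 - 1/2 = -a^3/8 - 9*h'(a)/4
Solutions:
 h(a) = C1 - a^4/72 + 4*a^3/3 + a^2/2 + 2*a/9


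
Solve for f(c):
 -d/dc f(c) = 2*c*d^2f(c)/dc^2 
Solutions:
 f(c) = C1 + C2*sqrt(c)


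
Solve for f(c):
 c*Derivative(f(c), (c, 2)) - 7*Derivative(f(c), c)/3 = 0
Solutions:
 f(c) = C1 + C2*c^(10/3)


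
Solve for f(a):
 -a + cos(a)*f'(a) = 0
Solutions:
 f(a) = C1 + Integral(a/cos(a), a)


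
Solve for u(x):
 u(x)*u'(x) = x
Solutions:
 u(x) = -sqrt(C1 + x^2)
 u(x) = sqrt(C1 + x^2)


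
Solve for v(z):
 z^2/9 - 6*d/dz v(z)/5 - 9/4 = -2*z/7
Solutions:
 v(z) = C1 + 5*z^3/162 + 5*z^2/42 - 15*z/8


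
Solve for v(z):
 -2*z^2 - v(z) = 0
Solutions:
 v(z) = -2*z^2


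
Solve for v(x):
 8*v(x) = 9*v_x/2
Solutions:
 v(x) = C1*exp(16*x/9)


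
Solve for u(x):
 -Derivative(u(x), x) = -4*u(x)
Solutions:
 u(x) = C1*exp(4*x)


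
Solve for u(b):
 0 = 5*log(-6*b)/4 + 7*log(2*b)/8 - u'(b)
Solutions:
 u(b) = C1 + 17*b*log(b)/8 + b*(-17 + 7*log(2) + 10*log(6) + 10*I*pi)/8


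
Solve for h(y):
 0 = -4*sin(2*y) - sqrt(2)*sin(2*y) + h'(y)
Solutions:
 h(y) = C1 - 2*cos(2*y) - sqrt(2)*cos(2*y)/2


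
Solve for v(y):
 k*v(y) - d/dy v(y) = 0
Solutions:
 v(y) = C1*exp(k*y)


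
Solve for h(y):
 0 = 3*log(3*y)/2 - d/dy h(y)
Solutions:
 h(y) = C1 + 3*y*log(y)/2 - 3*y/2 + 3*y*log(3)/2


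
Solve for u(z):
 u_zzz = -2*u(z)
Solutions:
 u(z) = C3*exp(-2^(1/3)*z) + (C1*sin(2^(1/3)*sqrt(3)*z/2) + C2*cos(2^(1/3)*sqrt(3)*z/2))*exp(2^(1/3)*z/2)


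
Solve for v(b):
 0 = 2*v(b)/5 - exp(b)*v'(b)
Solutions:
 v(b) = C1*exp(-2*exp(-b)/5)


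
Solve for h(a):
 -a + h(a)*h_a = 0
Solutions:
 h(a) = -sqrt(C1 + a^2)
 h(a) = sqrt(C1 + a^2)


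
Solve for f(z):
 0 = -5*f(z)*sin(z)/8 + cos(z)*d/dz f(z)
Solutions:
 f(z) = C1/cos(z)^(5/8)


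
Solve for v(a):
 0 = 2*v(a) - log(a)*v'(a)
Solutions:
 v(a) = C1*exp(2*li(a))


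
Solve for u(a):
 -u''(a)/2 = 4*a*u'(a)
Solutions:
 u(a) = C1 + C2*erf(2*a)


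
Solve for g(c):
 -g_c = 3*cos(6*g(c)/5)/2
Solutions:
 3*c/2 - 5*log(sin(6*g(c)/5) - 1)/12 + 5*log(sin(6*g(c)/5) + 1)/12 = C1


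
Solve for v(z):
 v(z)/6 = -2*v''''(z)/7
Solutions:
 v(z) = (C1*sin(3^(3/4)*7^(1/4)*z/6) + C2*cos(3^(3/4)*7^(1/4)*z/6))*exp(-3^(3/4)*7^(1/4)*z/6) + (C3*sin(3^(3/4)*7^(1/4)*z/6) + C4*cos(3^(3/4)*7^(1/4)*z/6))*exp(3^(3/4)*7^(1/4)*z/6)


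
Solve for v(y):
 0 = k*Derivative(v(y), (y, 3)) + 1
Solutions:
 v(y) = C1 + C2*y + C3*y^2 - y^3/(6*k)


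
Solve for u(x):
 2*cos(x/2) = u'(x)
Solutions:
 u(x) = C1 + 4*sin(x/2)


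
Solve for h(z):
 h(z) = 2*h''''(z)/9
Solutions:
 h(z) = C1*exp(-2^(3/4)*sqrt(3)*z/2) + C2*exp(2^(3/4)*sqrt(3)*z/2) + C3*sin(2^(3/4)*sqrt(3)*z/2) + C4*cos(2^(3/4)*sqrt(3)*z/2)


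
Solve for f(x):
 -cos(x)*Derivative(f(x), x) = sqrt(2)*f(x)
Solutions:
 f(x) = C1*(sin(x) - 1)^(sqrt(2)/2)/(sin(x) + 1)^(sqrt(2)/2)


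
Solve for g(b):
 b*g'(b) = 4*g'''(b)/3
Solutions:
 g(b) = C1 + Integral(C2*airyai(6^(1/3)*b/2) + C3*airybi(6^(1/3)*b/2), b)


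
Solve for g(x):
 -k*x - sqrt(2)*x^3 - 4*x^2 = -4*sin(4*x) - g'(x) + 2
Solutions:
 g(x) = C1 + k*x^2/2 + sqrt(2)*x^4/4 + 4*x^3/3 + 2*x + cos(4*x)


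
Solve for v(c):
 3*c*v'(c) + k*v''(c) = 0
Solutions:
 v(c) = C1 + C2*sqrt(k)*erf(sqrt(6)*c*sqrt(1/k)/2)


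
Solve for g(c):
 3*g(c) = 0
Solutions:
 g(c) = 0


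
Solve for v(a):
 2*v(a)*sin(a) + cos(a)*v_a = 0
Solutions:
 v(a) = C1*cos(a)^2


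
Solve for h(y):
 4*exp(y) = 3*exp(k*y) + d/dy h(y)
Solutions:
 h(y) = C1 + 4*exp(y) - 3*exp(k*y)/k


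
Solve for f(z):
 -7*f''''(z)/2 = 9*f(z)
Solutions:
 f(z) = (C1*sin(14^(3/4)*sqrt(3)*z/14) + C2*cos(14^(3/4)*sqrt(3)*z/14))*exp(-14^(3/4)*sqrt(3)*z/14) + (C3*sin(14^(3/4)*sqrt(3)*z/14) + C4*cos(14^(3/4)*sqrt(3)*z/14))*exp(14^(3/4)*sqrt(3)*z/14)


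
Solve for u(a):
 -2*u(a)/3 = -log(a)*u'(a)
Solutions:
 u(a) = C1*exp(2*li(a)/3)


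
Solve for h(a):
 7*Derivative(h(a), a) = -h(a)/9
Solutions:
 h(a) = C1*exp(-a/63)


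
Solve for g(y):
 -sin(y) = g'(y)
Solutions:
 g(y) = C1 + cos(y)


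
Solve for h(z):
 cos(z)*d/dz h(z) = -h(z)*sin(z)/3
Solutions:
 h(z) = C1*cos(z)^(1/3)


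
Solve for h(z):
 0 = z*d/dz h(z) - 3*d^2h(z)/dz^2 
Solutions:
 h(z) = C1 + C2*erfi(sqrt(6)*z/6)


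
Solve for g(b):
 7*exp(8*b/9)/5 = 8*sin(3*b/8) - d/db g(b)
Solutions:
 g(b) = C1 - 63*exp(8*b/9)/40 - 64*cos(3*b/8)/3


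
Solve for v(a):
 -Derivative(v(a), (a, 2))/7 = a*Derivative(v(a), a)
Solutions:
 v(a) = C1 + C2*erf(sqrt(14)*a/2)


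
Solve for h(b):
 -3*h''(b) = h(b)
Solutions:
 h(b) = C1*sin(sqrt(3)*b/3) + C2*cos(sqrt(3)*b/3)


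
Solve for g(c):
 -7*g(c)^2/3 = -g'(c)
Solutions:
 g(c) = -3/(C1 + 7*c)


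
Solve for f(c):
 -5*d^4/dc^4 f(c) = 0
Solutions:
 f(c) = C1 + C2*c + C3*c^2 + C4*c^3


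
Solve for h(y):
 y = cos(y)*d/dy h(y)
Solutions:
 h(y) = C1 + Integral(y/cos(y), y)


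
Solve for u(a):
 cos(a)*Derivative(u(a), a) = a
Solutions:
 u(a) = C1 + Integral(a/cos(a), a)


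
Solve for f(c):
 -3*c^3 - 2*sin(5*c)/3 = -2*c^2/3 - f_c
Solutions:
 f(c) = C1 + 3*c^4/4 - 2*c^3/9 - 2*cos(5*c)/15


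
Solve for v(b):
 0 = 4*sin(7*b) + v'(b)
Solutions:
 v(b) = C1 + 4*cos(7*b)/7


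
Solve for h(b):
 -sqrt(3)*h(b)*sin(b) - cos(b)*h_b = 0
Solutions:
 h(b) = C1*cos(b)^(sqrt(3))


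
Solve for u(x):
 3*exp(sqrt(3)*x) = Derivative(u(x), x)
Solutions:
 u(x) = C1 + sqrt(3)*exp(sqrt(3)*x)


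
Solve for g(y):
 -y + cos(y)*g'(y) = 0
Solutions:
 g(y) = C1 + Integral(y/cos(y), y)


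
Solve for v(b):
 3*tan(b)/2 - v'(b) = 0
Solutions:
 v(b) = C1 - 3*log(cos(b))/2


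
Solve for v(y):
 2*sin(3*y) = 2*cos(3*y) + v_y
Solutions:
 v(y) = C1 - 2*sqrt(2)*sin(3*y + pi/4)/3


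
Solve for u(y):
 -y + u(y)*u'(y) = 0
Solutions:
 u(y) = -sqrt(C1 + y^2)
 u(y) = sqrt(C1 + y^2)


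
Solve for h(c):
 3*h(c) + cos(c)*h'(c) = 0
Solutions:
 h(c) = C1*(sin(c) - 1)^(3/2)/(sin(c) + 1)^(3/2)


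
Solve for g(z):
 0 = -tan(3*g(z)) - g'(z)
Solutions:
 g(z) = -asin(C1*exp(-3*z))/3 + pi/3
 g(z) = asin(C1*exp(-3*z))/3


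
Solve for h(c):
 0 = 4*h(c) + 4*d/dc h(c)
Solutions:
 h(c) = C1*exp(-c)


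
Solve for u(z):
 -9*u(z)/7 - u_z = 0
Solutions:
 u(z) = C1*exp(-9*z/7)


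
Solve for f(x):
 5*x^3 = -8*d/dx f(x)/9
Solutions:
 f(x) = C1 - 45*x^4/32


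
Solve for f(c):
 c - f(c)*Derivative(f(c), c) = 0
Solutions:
 f(c) = -sqrt(C1 + c^2)
 f(c) = sqrt(C1 + c^2)


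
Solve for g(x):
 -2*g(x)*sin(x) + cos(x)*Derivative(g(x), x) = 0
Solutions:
 g(x) = C1/cos(x)^2


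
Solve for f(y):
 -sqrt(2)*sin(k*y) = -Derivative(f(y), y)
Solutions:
 f(y) = C1 - sqrt(2)*cos(k*y)/k


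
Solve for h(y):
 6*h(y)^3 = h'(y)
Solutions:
 h(y) = -sqrt(2)*sqrt(-1/(C1 + 6*y))/2
 h(y) = sqrt(2)*sqrt(-1/(C1 + 6*y))/2


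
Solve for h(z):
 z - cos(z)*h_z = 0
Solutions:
 h(z) = C1 + Integral(z/cos(z), z)


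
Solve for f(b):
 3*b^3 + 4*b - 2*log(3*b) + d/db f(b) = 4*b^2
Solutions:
 f(b) = C1 - 3*b^4/4 + 4*b^3/3 - 2*b^2 + 2*b*log(b) - 2*b + 2*b*log(3)


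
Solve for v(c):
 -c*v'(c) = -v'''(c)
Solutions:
 v(c) = C1 + Integral(C2*airyai(c) + C3*airybi(c), c)


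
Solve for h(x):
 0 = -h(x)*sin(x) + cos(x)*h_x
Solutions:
 h(x) = C1/cos(x)


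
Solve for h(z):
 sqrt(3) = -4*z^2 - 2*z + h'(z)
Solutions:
 h(z) = C1 + 4*z^3/3 + z^2 + sqrt(3)*z


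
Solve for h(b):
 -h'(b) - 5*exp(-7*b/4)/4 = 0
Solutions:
 h(b) = C1 + 5*exp(-7*b/4)/7


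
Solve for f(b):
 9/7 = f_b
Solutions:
 f(b) = C1 + 9*b/7


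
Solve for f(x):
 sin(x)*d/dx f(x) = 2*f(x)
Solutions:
 f(x) = C1*(cos(x) - 1)/(cos(x) + 1)


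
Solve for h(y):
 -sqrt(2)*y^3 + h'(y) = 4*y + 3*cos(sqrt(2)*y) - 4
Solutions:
 h(y) = C1 + sqrt(2)*y^4/4 + 2*y^2 - 4*y + 3*sqrt(2)*sin(sqrt(2)*y)/2


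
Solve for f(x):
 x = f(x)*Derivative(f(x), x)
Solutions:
 f(x) = -sqrt(C1 + x^2)
 f(x) = sqrt(C1 + x^2)


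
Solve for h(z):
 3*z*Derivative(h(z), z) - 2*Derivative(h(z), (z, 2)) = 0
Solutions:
 h(z) = C1 + C2*erfi(sqrt(3)*z/2)


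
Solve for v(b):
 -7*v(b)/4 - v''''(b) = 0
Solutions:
 v(b) = (C1*sin(7^(1/4)*b/2) + C2*cos(7^(1/4)*b/2))*exp(-7^(1/4)*b/2) + (C3*sin(7^(1/4)*b/2) + C4*cos(7^(1/4)*b/2))*exp(7^(1/4)*b/2)


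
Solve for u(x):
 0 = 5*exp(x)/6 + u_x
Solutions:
 u(x) = C1 - 5*exp(x)/6


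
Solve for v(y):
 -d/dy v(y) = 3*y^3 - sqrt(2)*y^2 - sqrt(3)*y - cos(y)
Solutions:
 v(y) = C1 - 3*y^4/4 + sqrt(2)*y^3/3 + sqrt(3)*y^2/2 + sin(y)


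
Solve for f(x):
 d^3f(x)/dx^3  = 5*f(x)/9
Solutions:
 f(x) = C3*exp(15^(1/3)*x/3) + (C1*sin(3^(5/6)*5^(1/3)*x/6) + C2*cos(3^(5/6)*5^(1/3)*x/6))*exp(-15^(1/3)*x/6)


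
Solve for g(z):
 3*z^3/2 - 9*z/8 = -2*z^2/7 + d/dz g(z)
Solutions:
 g(z) = C1 + 3*z^4/8 + 2*z^3/21 - 9*z^2/16


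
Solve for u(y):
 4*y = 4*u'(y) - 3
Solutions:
 u(y) = C1 + y^2/2 + 3*y/4


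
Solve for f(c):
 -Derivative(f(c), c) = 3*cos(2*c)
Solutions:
 f(c) = C1 - 3*sin(2*c)/2


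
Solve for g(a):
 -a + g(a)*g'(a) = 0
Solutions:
 g(a) = -sqrt(C1 + a^2)
 g(a) = sqrt(C1 + a^2)


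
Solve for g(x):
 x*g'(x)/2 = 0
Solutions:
 g(x) = C1


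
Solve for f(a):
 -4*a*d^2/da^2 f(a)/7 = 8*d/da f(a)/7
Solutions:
 f(a) = C1 + C2/a


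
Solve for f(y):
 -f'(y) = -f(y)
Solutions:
 f(y) = C1*exp(y)


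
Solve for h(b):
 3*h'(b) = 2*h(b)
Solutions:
 h(b) = C1*exp(2*b/3)


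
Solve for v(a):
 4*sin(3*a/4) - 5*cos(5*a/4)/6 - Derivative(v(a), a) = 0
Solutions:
 v(a) = C1 - 2*sin(5*a/4)/3 - 16*cos(3*a/4)/3


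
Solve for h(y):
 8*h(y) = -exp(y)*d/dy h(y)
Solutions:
 h(y) = C1*exp(8*exp(-y))


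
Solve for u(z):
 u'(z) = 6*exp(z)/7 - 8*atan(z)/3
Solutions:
 u(z) = C1 - 8*z*atan(z)/3 + 6*exp(z)/7 + 4*log(z^2 + 1)/3


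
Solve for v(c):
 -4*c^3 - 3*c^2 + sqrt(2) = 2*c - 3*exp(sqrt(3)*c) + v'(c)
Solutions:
 v(c) = C1 - c^4 - c^3 - c^2 + sqrt(2)*c + sqrt(3)*exp(sqrt(3)*c)


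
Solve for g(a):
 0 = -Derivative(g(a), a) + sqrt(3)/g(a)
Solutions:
 g(a) = -sqrt(C1 + 2*sqrt(3)*a)
 g(a) = sqrt(C1 + 2*sqrt(3)*a)


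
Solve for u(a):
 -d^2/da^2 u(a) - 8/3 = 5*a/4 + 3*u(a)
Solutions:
 u(a) = C1*sin(sqrt(3)*a) + C2*cos(sqrt(3)*a) - 5*a/12 - 8/9


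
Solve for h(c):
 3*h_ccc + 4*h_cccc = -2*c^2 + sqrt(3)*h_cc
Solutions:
 h(c) = C1 + C2*c + C3*exp(c*(-3 + sqrt(9 + 16*sqrt(3)))/8) + C4*exp(-c*(3 + sqrt(9 + 16*sqrt(3)))/8) + sqrt(3)*c^4/18 + 2*c^3/3 + c^2*(8/3 + 2*sqrt(3))


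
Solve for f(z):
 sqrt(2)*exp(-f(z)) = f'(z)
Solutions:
 f(z) = log(C1 + sqrt(2)*z)


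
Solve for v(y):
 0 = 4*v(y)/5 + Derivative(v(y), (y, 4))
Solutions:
 v(y) = (C1*sin(5^(3/4)*y/5) + C2*cos(5^(3/4)*y/5))*exp(-5^(3/4)*y/5) + (C3*sin(5^(3/4)*y/5) + C4*cos(5^(3/4)*y/5))*exp(5^(3/4)*y/5)


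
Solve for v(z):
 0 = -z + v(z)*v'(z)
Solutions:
 v(z) = -sqrt(C1 + z^2)
 v(z) = sqrt(C1 + z^2)


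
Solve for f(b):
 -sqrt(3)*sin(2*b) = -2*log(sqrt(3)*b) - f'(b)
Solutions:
 f(b) = C1 - 2*b*log(b) - b*log(3) + 2*b - sqrt(3)*cos(2*b)/2


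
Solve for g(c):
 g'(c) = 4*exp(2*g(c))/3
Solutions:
 g(c) = log(-1/(C1 + 4*c))/2 - log(2) + log(6)/2
 g(c) = log(-sqrt(-1/(C1 + 4*c))) - log(2) + log(6)/2


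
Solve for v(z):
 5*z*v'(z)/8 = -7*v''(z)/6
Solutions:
 v(z) = C1 + C2*erf(sqrt(210)*z/28)


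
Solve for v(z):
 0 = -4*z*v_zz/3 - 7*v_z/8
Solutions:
 v(z) = C1 + C2*z^(11/32)


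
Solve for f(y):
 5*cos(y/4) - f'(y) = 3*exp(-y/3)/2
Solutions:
 f(y) = C1 + 20*sin(y/4) + 9*exp(-y/3)/2


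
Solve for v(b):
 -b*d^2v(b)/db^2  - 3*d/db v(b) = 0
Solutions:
 v(b) = C1 + C2/b^2


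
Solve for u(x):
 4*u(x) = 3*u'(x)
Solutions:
 u(x) = C1*exp(4*x/3)


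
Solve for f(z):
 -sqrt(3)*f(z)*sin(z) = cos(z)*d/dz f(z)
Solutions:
 f(z) = C1*cos(z)^(sqrt(3))


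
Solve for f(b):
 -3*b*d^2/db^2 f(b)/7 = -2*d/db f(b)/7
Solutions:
 f(b) = C1 + C2*b^(5/3)


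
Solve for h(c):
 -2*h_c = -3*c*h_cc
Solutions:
 h(c) = C1 + C2*c^(5/3)


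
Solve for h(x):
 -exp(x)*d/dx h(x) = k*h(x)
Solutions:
 h(x) = C1*exp(k*exp(-x))


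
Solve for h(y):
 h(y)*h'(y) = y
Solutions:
 h(y) = -sqrt(C1 + y^2)
 h(y) = sqrt(C1 + y^2)


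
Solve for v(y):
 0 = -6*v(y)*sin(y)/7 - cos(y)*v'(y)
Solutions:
 v(y) = C1*cos(y)^(6/7)


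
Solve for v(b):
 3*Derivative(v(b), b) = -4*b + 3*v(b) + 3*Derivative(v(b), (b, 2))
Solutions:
 v(b) = 4*b/3 + (C1*sin(sqrt(3)*b/2) + C2*cos(sqrt(3)*b/2))*exp(b/2) + 4/3


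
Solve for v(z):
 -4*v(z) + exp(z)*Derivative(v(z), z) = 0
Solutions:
 v(z) = C1*exp(-4*exp(-z))


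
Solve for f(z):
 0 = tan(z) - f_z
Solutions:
 f(z) = C1 - log(cos(z))


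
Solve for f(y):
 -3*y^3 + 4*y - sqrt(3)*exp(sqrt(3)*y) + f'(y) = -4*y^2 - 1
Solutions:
 f(y) = C1 + 3*y^4/4 - 4*y^3/3 - 2*y^2 - y + exp(sqrt(3)*y)


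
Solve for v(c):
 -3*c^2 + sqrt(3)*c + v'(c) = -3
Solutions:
 v(c) = C1 + c^3 - sqrt(3)*c^2/2 - 3*c


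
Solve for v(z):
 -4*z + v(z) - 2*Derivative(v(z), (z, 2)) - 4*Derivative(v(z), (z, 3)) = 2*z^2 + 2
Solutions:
 v(z) = C3*exp(z/2) + 2*z^2 + 4*z + (C1*sin(z/2) + C2*cos(z/2))*exp(-z/2) + 10


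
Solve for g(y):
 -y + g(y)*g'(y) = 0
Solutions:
 g(y) = -sqrt(C1 + y^2)
 g(y) = sqrt(C1 + y^2)


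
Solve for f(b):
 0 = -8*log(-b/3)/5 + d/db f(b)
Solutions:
 f(b) = C1 + 8*b*log(-b)/5 + 8*b*(-log(3) - 1)/5


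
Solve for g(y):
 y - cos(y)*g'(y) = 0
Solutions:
 g(y) = C1 + Integral(y/cos(y), y)


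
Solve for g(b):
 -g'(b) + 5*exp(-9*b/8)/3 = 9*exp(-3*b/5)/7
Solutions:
 g(b) = C1 + 15*exp(-3*b/5)/7 - 40*exp(-9*b/8)/27


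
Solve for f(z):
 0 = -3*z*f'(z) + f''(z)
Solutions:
 f(z) = C1 + C2*erfi(sqrt(6)*z/2)


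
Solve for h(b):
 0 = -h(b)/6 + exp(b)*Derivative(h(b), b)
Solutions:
 h(b) = C1*exp(-exp(-b)/6)


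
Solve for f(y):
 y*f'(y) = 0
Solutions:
 f(y) = C1


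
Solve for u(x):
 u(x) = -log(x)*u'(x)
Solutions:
 u(x) = C1*exp(-li(x))


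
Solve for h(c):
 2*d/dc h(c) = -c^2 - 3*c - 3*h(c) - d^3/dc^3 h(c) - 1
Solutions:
 h(c) = C3*exp(-c) - c^2/3 - 5*c/9 + (C1*sin(sqrt(11)*c/2) + C2*cos(sqrt(11)*c/2))*exp(c/2) + 1/27


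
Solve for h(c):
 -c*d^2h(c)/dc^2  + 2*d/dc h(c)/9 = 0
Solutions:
 h(c) = C1 + C2*c^(11/9)


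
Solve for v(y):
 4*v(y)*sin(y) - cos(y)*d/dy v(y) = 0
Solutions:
 v(y) = C1/cos(y)^4


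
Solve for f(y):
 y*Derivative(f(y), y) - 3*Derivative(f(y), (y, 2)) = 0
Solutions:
 f(y) = C1 + C2*erfi(sqrt(6)*y/6)


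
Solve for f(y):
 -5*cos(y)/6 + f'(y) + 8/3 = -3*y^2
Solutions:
 f(y) = C1 - y^3 - 8*y/3 + 5*sin(y)/6


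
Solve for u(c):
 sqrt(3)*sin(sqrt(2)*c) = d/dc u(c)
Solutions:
 u(c) = C1 - sqrt(6)*cos(sqrt(2)*c)/2


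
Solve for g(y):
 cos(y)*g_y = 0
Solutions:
 g(y) = C1


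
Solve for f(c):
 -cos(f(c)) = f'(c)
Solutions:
 f(c) = pi - asin((C1 + exp(2*c))/(C1 - exp(2*c)))
 f(c) = asin((C1 + exp(2*c))/(C1 - exp(2*c)))


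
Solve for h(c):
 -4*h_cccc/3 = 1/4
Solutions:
 h(c) = C1 + C2*c + C3*c^2 + C4*c^3 - c^4/128


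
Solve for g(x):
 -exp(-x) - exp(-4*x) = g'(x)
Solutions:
 g(x) = C1 + exp(-x) + exp(-4*x)/4


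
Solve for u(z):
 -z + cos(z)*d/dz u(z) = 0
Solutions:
 u(z) = C1 + Integral(z/cos(z), z)


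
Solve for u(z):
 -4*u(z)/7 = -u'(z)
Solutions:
 u(z) = C1*exp(4*z/7)


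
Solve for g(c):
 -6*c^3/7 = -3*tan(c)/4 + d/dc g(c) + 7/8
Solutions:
 g(c) = C1 - 3*c^4/14 - 7*c/8 - 3*log(cos(c))/4


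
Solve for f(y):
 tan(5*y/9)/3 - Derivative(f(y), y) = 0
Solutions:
 f(y) = C1 - 3*log(cos(5*y/9))/5


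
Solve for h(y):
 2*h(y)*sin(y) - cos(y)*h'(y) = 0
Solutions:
 h(y) = C1/cos(y)^2


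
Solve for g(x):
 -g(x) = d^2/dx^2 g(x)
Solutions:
 g(x) = C1*sin(x) + C2*cos(x)


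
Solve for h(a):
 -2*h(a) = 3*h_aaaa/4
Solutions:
 h(a) = (C1*sin(2^(1/4)*3^(3/4)*a/3) + C2*cos(2^(1/4)*3^(3/4)*a/3))*exp(-2^(1/4)*3^(3/4)*a/3) + (C3*sin(2^(1/4)*3^(3/4)*a/3) + C4*cos(2^(1/4)*3^(3/4)*a/3))*exp(2^(1/4)*3^(3/4)*a/3)


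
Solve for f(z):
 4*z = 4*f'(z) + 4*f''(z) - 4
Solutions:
 f(z) = C1 + C2*exp(-z) + z^2/2


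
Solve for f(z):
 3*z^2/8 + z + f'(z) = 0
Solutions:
 f(z) = C1 - z^3/8 - z^2/2


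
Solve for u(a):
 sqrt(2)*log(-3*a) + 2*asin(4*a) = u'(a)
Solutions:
 u(a) = C1 + sqrt(2)*a*(log(-a) - 1) + 2*a*asin(4*a) + sqrt(2)*a*log(3) + sqrt(1 - 16*a^2)/2


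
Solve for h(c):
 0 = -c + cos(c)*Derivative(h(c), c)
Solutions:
 h(c) = C1 + Integral(c/cos(c), c)


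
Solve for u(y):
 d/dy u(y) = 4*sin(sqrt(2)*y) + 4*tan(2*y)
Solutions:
 u(y) = C1 - 2*log(cos(2*y)) - 2*sqrt(2)*cos(sqrt(2)*y)


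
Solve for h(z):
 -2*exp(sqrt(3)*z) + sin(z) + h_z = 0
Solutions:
 h(z) = C1 + 2*sqrt(3)*exp(sqrt(3)*z)/3 + cos(z)


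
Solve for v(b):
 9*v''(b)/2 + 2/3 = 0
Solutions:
 v(b) = C1 + C2*b - 2*b^2/27


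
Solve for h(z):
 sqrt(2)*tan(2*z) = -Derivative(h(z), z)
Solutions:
 h(z) = C1 + sqrt(2)*log(cos(2*z))/2


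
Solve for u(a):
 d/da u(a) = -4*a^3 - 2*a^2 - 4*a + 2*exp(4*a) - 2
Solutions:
 u(a) = C1 - a^4 - 2*a^3/3 - 2*a^2 - 2*a + exp(4*a)/2


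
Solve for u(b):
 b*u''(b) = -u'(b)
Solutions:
 u(b) = C1 + C2*log(b)


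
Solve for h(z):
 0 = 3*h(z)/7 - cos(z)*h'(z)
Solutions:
 h(z) = C1*(sin(z) + 1)^(3/14)/(sin(z) - 1)^(3/14)


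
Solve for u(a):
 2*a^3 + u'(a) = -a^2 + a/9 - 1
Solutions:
 u(a) = C1 - a^4/2 - a^3/3 + a^2/18 - a


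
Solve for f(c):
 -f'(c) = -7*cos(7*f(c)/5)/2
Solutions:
 -7*c/2 - 5*log(sin(7*f(c)/5) - 1)/14 + 5*log(sin(7*f(c)/5) + 1)/14 = C1


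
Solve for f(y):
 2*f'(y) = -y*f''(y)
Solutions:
 f(y) = C1 + C2/y


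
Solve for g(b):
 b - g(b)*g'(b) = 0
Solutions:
 g(b) = -sqrt(C1 + b^2)
 g(b) = sqrt(C1 + b^2)


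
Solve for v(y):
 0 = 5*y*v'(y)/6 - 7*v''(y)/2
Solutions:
 v(y) = C1 + C2*erfi(sqrt(210)*y/42)


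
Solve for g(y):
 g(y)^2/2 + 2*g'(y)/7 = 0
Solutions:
 g(y) = 4/(C1 + 7*y)


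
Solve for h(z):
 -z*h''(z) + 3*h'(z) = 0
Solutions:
 h(z) = C1 + C2*z^4


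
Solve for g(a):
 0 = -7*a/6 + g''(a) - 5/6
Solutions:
 g(a) = C1 + C2*a + 7*a^3/36 + 5*a^2/12


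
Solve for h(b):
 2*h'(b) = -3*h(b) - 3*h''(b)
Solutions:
 h(b) = (C1*sin(2*sqrt(2)*b/3) + C2*cos(2*sqrt(2)*b/3))*exp(-b/3)


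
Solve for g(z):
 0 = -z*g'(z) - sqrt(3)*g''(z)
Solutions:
 g(z) = C1 + C2*erf(sqrt(2)*3^(3/4)*z/6)


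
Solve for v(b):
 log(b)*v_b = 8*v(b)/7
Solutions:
 v(b) = C1*exp(8*li(b)/7)


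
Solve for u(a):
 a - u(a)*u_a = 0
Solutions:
 u(a) = -sqrt(C1 + a^2)
 u(a) = sqrt(C1 + a^2)


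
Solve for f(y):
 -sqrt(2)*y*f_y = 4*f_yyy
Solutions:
 f(y) = C1 + Integral(C2*airyai(-sqrt(2)*y/2) + C3*airybi(-sqrt(2)*y/2), y)


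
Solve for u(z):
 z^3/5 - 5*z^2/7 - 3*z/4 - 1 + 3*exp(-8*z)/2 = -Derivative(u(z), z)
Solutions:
 u(z) = C1 - z^4/20 + 5*z^3/21 + 3*z^2/8 + z + 3*exp(-8*z)/16


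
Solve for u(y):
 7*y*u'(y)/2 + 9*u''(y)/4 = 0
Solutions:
 u(y) = C1 + C2*erf(sqrt(7)*y/3)


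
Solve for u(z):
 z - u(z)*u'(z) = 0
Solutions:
 u(z) = -sqrt(C1 + z^2)
 u(z) = sqrt(C1 + z^2)


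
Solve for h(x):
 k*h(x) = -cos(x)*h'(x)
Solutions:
 h(x) = C1*exp(k*(log(sin(x) - 1) - log(sin(x) + 1))/2)


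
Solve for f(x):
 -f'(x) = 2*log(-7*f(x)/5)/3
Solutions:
 3*Integral(1/(log(-_y) - log(5) + log(7)), (_y, f(x)))/2 = C1 - x


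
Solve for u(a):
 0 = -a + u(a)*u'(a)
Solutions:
 u(a) = -sqrt(C1 + a^2)
 u(a) = sqrt(C1 + a^2)


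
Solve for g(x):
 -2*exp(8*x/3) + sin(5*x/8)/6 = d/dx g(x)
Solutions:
 g(x) = C1 - 3*exp(8*x/3)/4 - 4*cos(5*x/8)/15


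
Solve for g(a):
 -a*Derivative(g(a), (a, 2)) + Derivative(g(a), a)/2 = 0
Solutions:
 g(a) = C1 + C2*a^(3/2)


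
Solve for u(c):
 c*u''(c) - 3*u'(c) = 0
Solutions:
 u(c) = C1 + C2*c^4


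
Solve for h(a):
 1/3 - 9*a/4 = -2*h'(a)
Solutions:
 h(a) = C1 + 9*a^2/16 - a/6


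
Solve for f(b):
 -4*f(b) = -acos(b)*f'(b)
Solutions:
 f(b) = C1*exp(4*Integral(1/acos(b), b))


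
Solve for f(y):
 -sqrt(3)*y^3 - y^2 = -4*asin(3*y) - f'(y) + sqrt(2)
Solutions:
 f(y) = C1 + sqrt(3)*y^4/4 + y^3/3 - 4*y*asin(3*y) + sqrt(2)*y - 4*sqrt(1 - 9*y^2)/3


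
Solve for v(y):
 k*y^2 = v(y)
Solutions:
 v(y) = k*y^2


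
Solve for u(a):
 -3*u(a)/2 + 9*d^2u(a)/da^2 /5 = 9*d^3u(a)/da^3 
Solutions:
 u(a) = C1*exp(a*(2*2^(2/3)/(15*sqrt(5585) + 1121)^(1/3) + 4 + 2^(1/3)*(15*sqrt(5585) + 1121)^(1/3))/60)*sin(2^(1/3)*sqrt(3)*a*(-(15*sqrt(5585) + 1121)^(1/3) + 2*2^(1/3)/(15*sqrt(5585) + 1121)^(1/3))/60) + C2*exp(a*(2*2^(2/3)/(15*sqrt(5585) + 1121)^(1/3) + 4 + 2^(1/3)*(15*sqrt(5585) + 1121)^(1/3))/60)*cos(2^(1/3)*sqrt(3)*a*(-(15*sqrt(5585) + 1121)^(1/3) + 2*2^(1/3)/(15*sqrt(5585) + 1121)^(1/3))/60) + C3*exp(a*(-2^(1/3)*(15*sqrt(5585) + 1121)^(1/3) - 2*2^(2/3)/(15*sqrt(5585) + 1121)^(1/3) + 2)/30)


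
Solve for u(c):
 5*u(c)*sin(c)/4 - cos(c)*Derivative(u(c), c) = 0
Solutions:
 u(c) = C1/cos(c)^(5/4)


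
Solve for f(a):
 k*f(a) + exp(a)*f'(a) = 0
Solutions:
 f(a) = C1*exp(k*exp(-a))


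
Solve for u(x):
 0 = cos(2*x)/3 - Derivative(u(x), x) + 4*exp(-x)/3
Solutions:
 u(x) = C1 + sin(2*x)/6 - 4*exp(-x)/3
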